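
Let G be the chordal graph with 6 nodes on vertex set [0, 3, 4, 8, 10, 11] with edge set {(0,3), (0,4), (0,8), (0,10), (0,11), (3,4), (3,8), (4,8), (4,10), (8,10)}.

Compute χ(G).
χ(G) = 4

Clique number ω(G) = 4 (lower bound: χ ≥ ω).
The clique on [0, 4, 8, 10] has size 4, forcing χ ≥ 4, and the coloring below uses 4 colors, so χ(G) = 4.
A valid 4-coloring: color 1: [0]; color 2: [4, 11]; color 3: [8]; color 4: [3, 10].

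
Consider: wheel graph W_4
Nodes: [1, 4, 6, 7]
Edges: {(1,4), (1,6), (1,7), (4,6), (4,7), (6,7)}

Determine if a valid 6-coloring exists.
Yes, G is 6-colorable

A valid 6-coloring: color 1: [7]; color 2: [6]; color 3: [1]; color 4: [4].
(χ(G) = 4 ≤ 6.)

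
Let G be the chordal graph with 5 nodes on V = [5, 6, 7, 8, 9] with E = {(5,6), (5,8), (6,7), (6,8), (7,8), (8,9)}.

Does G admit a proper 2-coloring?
The clique on vertices [5, 6, 8] has size 3 > 2, so it alone needs 3 colors.

No, G is not 2-colorable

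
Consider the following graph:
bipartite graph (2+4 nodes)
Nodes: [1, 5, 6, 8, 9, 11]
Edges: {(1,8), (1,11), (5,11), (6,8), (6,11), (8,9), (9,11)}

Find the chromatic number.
Clique number ω(G) = 2 (lower bound: χ ≥ ω).
The graph is bipartite (no odd cycle), so 2 colors suffice: χ(G) = 2.
A valid 2-coloring: color 1: [8, 11]; color 2: [1, 5, 6, 9].

χ(G) = 2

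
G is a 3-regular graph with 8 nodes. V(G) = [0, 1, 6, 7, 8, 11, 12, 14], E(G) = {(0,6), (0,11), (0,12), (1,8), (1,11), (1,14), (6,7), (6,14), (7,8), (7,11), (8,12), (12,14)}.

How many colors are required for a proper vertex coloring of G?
Clique number ω(G) = 2 (lower bound: χ ≥ ω).
Odd cycle [12, 8, 7, 11, 0] needs 3 colors (χ ≥ 3).
The coloring below uses 3 colors, so χ(G) = 3.
A valid 3-coloring: color 1: [6, 11, 12]; color 2: [0, 1, 7]; color 3: [8, 14].

χ(G) = 3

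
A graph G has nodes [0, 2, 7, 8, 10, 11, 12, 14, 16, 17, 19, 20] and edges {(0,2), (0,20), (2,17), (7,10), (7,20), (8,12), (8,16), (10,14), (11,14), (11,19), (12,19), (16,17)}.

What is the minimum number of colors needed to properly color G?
χ(G) = 2

Clique number ω(G) = 2 (lower bound: χ ≥ ω).
The graph is bipartite (no odd cycle), so 2 colors suffice: χ(G) = 2.
A valid 2-coloring: color 1: [0, 7, 8, 14, 17, 19]; color 2: [2, 10, 11, 12, 16, 20].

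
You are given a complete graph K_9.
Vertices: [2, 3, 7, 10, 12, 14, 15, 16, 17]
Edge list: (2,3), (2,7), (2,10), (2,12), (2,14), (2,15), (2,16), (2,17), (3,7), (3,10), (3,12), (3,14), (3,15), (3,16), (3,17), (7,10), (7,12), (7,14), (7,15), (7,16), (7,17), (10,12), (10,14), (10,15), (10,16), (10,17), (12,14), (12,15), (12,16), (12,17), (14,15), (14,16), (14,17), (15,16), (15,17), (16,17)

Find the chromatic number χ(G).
Clique number ω(G) = 9 (lower bound: χ ≥ ω).
The clique on [2, 3, 7, 10, 12, 14, 15, 16, 17] has size 9, forcing χ ≥ 9, and the coloring below uses 9 colors, so χ(G) = 9.
A valid 9-coloring: color 1: [16]; color 2: [7]; color 3: [10]; color 4: [3]; color 5: [14]; color 6: [2]; color 7: [17]; color 8: [12]; color 9: [15].

χ(G) = 9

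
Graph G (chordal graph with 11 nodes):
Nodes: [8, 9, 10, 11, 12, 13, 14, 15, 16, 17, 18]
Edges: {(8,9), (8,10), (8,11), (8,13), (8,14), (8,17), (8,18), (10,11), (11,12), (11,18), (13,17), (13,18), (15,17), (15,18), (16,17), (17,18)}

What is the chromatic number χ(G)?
Clique number ω(G) = 4 (lower bound: χ ≥ ω).
The clique on [8, 13, 17, 18] has size 4, forcing χ ≥ 4, and the coloring below uses 4 colors, so χ(G) = 4.
A valid 4-coloring: color 1: [8, 12, 15, 16]; color 2: [9, 11, 14, 17]; color 3: [10, 18]; color 4: [13].

χ(G) = 4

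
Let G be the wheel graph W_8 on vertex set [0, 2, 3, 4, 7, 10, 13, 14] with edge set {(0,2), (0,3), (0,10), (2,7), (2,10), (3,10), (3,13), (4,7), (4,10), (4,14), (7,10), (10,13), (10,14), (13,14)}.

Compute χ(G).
Clique number ω(G) = 3 (lower bound: χ ≥ ω).
Odd cycle [2, 0, 3, 13, 14, 4, 7] needs 3 colors (χ ≥ 3).
Vertex 10 is adjacent to every vertex of [0, 2, 3, 4, 7, 13, 14], which already need 3 colors among themselves, so 10 needs a new color (χ ≥ 4).
The coloring below uses 4 colors, so χ(G) = 4.
A valid 4-coloring: color 1: [10]; color 2: [2, 3, 4]; color 3: [0, 7, 13]; color 4: [14].

χ(G) = 4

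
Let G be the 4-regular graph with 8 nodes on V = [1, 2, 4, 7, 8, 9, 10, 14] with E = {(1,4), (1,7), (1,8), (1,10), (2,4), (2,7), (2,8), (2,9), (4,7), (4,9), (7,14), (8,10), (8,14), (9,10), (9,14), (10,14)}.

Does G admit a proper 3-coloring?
Yes, G is 3-colorable

A valid 3-coloring: color 1: [1, 2, 14]; color 2: [4, 10]; color 3: [7, 8, 9].
(χ(G) = 3 ≤ 3.)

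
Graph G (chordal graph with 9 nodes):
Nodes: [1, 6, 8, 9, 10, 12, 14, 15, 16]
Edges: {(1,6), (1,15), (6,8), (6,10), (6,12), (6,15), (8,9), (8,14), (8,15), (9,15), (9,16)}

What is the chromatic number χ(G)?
χ(G) = 3

Clique number ω(G) = 3 (lower bound: χ ≥ ω).
The clique on [8, 9, 15] has size 3, forcing χ ≥ 3, and the coloring below uses 3 colors, so χ(G) = 3.
A valid 3-coloring: color 1: [6, 9, 14]; color 2: [1, 8, 10, 12, 16]; color 3: [15].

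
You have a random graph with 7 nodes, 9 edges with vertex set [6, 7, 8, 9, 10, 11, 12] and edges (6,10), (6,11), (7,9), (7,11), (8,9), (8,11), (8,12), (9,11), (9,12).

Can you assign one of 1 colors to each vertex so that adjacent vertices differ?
The clique on vertices [8, 9, 11] has size 3 > 1, so it alone needs 3 colors.

No, G is not 1-colorable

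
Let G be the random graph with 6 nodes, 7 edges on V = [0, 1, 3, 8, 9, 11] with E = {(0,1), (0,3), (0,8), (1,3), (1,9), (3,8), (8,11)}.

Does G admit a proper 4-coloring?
Yes, G is 4-colorable

A valid 4-coloring: color 1: [1, 8]; color 2: [3, 9, 11]; color 3: [0].
(χ(G) = 3 ≤ 4.)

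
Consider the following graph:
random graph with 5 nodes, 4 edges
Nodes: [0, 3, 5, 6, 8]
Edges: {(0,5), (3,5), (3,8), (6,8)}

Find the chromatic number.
Clique number ω(G) = 2 (lower bound: χ ≥ ω).
The graph is bipartite (no odd cycle), so 2 colors suffice: χ(G) = 2.
A valid 2-coloring: color 1: [0, 3, 6]; color 2: [5, 8].

χ(G) = 2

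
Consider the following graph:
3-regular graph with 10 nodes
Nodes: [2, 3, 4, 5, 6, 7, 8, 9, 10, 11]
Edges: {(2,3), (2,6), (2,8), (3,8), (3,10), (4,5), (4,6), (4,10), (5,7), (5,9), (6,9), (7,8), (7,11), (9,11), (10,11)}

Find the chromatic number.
Clique number ω(G) = 3 (lower bound: χ ≥ ω).
The clique on [2, 3, 8] has size 3, forcing χ ≥ 3, and the coloring below uses 3 colors, so χ(G) = 3.
A valid 3-coloring: color 1: [2, 7, 9, 10]; color 2: [3, 5, 6, 11]; color 3: [4, 8].

χ(G) = 3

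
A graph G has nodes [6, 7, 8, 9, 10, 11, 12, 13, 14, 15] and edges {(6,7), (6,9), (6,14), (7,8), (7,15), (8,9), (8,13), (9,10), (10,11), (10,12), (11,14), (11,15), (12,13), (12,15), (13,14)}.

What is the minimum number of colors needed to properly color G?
Clique number ω(G) = 2 (lower bound: χ ≥ ω).
Odd cycle [14, 6, 7, 8, 13] needs 3 colors (χ ≥ 3).
The coloring below uses 3 colors, so χ(G) = 3.
A valid 3-coloring: color 1: [6, 8, 10, 15]; color 2: [7, 9, 11, 13]; color 3: [12, 14].

χ(G) = 3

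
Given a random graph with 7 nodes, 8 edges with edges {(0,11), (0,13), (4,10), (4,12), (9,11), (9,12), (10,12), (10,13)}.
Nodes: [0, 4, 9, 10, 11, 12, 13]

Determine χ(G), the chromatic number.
χ(G) = 3

Clique number ω(G) = 3 (lower bound: χ ≥ ω).
The clique on [4, 10, 12] has size 3, forcing χ ≥ 3, and the coloring below uses 3 colors, so χ(G) = 3.
A valid 3-coloring: color 1: [0, 9, 10]; color 2: [11, 12, 13]; color 3: [4].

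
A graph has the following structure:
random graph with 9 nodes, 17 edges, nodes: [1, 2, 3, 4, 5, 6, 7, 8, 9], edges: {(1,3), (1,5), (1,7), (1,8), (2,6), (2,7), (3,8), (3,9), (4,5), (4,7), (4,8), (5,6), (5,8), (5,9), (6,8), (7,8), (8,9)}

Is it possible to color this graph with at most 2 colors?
The clique on vertices [3, 8, 9] has size 3 > 2, so it alone needs 3 colors.

No, G is not 2-colorable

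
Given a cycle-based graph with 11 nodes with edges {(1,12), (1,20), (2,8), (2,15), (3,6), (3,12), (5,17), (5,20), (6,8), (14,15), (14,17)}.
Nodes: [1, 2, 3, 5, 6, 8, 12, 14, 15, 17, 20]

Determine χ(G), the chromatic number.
Clique number ω(G) = 2 (lower bound: χ ≥ ω).
Odd cycle [6, 8, 2, 15, 14, 17, 5, 20, 1, 12, 3] needs 3 colors (χ ≥ 3).
The coloring below uses 3 colors, so χ(G) = 3.
A valid 3-coloring: color 1: [2, 5, 6, 12, 14]; color 2: [3, 8, 15, 17, 20]; color 3: [1].

χ(G) = 3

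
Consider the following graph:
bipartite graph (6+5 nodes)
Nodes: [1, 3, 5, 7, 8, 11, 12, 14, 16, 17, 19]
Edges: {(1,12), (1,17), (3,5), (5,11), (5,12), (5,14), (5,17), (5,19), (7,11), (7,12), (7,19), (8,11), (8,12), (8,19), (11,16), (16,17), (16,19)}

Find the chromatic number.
Clique number ω(G) = 2 (lower bound: χ ≥ ω).
The graph is bipartite (no odd cycle), so 2 colors suffice: χ(G) = 2.
A valid 2-coloring: color 1: [1, 5, 7, 8, 16]; color 2: [3, 11, 12, 14, 17, 19].

χ(G) = 2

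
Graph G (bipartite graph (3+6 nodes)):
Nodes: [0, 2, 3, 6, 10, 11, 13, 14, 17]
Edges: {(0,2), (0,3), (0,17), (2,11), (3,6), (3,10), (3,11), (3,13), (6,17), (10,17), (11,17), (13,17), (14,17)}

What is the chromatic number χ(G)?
Clique number ω(G) = 2 (lower bound: χ ≥ ω).
The graph is bipartite (no odd cycle), so 2 colors suffice: χ(G) = 2.
A valid 2-coloring: color 1: [2, 3, 17]; color 2: [0, 6, 10, 11, 13, 14].

χ(G) = 2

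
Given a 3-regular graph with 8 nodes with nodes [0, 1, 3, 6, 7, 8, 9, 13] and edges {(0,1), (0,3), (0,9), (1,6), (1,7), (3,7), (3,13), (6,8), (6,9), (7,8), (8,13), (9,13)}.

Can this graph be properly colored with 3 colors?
Yes, G is 3-colorable

A valid 3-coloring: color 1: [0, 6, 7, 13]; color 2: [1, 3, 8, 9].
(χ(G) = 2 ≤ 3.)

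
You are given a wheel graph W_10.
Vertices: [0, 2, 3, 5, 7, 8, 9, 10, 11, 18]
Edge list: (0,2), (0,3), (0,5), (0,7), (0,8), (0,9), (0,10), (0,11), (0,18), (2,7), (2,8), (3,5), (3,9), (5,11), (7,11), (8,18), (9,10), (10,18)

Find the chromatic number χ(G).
χ(G) = 4

Clique number ω(G) = 3 (lower bound: χ ≥ ω).
Odd cycle [8, 18, 10, 9, 3, 5, 11, 7, 2] needs 3 colors (χ ≥ 3).
Vertex 0 is adjacent to every vertex of [2, 3, 5, 7, 8, 9, 10, 11, 18], which already need 3 colors among themselves, so 0 needs a new color (χ ≥ 4).
The coloring below uses 4 colors, so χ(G) = 4.
A valid 4-coloring: color 1: [0]; color 2: [3, 7, 8, 10]; color 3: [2, 5, 9, 18]; color 4: [11].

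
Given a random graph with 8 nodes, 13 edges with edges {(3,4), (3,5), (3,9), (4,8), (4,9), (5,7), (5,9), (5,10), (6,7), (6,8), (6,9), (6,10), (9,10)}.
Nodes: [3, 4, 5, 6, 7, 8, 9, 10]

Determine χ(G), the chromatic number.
χ(G) = 3

Clique number ω(G) = 3 (lower bound: χ ≥ ω).
The clique on [5, 9, 10] has size 3, forcing χ ≥ 3, and the coloring below uses 3 colors, so χ(G) = 3.
A valid 3-coloring: color 1: [7, 8, 9]; color 2: [4, 5, 6]; color 3: [3, 10].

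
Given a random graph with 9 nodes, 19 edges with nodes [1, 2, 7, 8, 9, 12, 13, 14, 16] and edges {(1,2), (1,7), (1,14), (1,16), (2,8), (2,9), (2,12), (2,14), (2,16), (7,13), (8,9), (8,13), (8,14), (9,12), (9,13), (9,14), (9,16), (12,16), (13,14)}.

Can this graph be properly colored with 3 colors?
The clique on vertices [2, 8, 9, 14] has size 4 > 3, so it alone needs 4 colors.

No, G is not 3-colorable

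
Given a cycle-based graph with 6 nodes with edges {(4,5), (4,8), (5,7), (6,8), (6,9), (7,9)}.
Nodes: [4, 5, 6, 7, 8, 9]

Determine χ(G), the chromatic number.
χ(G) = 2

Clique number ω(G) = 2 (lower bound: χ ≥ ω).
The graph is bipartite (no odd cycle), so 2 colors suffice: χ(G) = 2.
A valid 2-coloring: color 1: [4, 6, 7]; color 2: [5, 8, 9].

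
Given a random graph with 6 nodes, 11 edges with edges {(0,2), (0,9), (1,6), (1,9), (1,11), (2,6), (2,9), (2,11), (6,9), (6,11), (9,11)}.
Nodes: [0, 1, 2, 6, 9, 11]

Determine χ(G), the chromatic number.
χ(G) = 4

Clique number ω(G) = 4 (lower bound: χ ≥ ω).
The clique on [1, 6, 9, 11] has size 4, forcing χ ≥ 4, and the coloring below uses 4 colors, so χ(G) = 4.
A valid 4-coloring: color 1: [9]; color 2: [0, 11]; color 3: [1, 2]; color 4: [6].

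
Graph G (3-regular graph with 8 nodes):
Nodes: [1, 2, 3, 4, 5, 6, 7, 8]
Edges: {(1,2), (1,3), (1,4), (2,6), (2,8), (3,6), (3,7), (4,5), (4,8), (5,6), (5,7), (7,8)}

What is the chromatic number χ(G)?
χ(G) = 3

Clique number ω(G) = 2 (lower bound: χ ≥ ω).
Odd cycle [4, 8, 7, 3, 1] needs 3 colors (χ ≥ 3).
The coloring below uses 3 colors, so χ(G) = 3.
A valid 3-coloring: color 1: [3, 5, 8]; color 2: [1, 6, 7]; color 3: [2, 4].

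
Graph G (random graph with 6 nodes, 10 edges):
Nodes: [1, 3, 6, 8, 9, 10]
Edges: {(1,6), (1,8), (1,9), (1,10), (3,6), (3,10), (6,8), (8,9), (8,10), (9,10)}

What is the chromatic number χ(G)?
Clique number ω(G) = 4 (lower bound: χ ≥ ω).
The clique on [1, 8, 9, 10] has size 4, forcing χ ≥ 4, and the coloring below uses 4 colors, so χ(G) = 4.
A valid 4-coloring: color 1: [3, 8]; color 2: [6, 10]; color 3: [1]; color 4: [9].

χ(G) = 4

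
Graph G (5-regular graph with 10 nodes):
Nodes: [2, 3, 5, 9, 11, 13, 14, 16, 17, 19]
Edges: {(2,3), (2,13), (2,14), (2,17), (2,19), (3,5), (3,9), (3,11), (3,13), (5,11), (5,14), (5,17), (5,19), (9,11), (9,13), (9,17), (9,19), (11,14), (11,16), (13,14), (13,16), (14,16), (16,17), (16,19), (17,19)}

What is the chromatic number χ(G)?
χ(G) = 3

Clique number ω(G) = 3 (lower bound: χ ≥ ω).
The clique on [2, 17, 19] has size 3, forcing χ ≥ 3, and the coloring below uses 3 colors, so χ(G) = 3.
A valid 3-coloring: color 1: [2, 5, 9, 16]; color 2: [11, 13, 17]; color 3: [3, 14, 19].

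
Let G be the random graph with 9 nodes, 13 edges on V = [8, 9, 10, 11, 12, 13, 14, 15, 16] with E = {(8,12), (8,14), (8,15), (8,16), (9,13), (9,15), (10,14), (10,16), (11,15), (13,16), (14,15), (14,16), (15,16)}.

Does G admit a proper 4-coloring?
Yes, G is 4-colorable

A valid 4-coloring: color 1: [10, 12, 13, 15]; color 2: [9, 11, 16]; color 3: [14]; color 4: [8].
(χ(G) = 4 ≤ 4.)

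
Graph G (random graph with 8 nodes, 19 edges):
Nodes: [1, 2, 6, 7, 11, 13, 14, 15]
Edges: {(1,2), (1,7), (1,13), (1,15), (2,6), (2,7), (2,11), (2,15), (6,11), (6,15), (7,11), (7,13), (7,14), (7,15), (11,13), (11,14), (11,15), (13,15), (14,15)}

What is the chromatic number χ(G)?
Clique number ω(G) = 4 (lower bound: χ ≥ ω).
The clique on [2, 6, 11, 15] has size 4, forcing χ ≥ 4, and the coloring below uses 4 colors, so χ(G) = 4.
A valid 4-coloring: color 1: [15]; color 2: [6, 7]; color 3: [1, 11]; color 4: [2, 13, 14].

χ(G) = 4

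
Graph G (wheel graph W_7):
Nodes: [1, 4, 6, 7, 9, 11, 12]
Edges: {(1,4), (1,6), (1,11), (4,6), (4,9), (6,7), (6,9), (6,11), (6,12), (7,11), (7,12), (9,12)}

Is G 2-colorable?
No, G is not 2-colorable

The clique on vertices [1, 6, 11] has size 3 > 2, so it alone needs 3 colors.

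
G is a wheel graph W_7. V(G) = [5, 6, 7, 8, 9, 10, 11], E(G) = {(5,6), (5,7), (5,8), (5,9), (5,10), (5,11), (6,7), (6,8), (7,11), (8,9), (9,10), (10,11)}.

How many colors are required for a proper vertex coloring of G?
Clique number ω(G) = 3 (lower bound: χ ≥ ω).
The clique on [5, 8, 9] has size 3, forcing χ ≥ 3, and the coloring below uses 3 colors, so χ(G) = 3.
A valid 3-coloring: color 1: [5]; color 2: [7, 8, 10]; color 3: [6, 9, 11].

χ(G) = 3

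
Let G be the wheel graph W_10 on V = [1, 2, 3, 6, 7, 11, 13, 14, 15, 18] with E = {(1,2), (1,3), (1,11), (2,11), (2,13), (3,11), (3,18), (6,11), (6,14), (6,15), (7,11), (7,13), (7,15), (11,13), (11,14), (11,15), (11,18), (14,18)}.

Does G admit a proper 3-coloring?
No, G is not 3-colorable

Odd cycle [18, 3, 1, 2, 13, 7, 15, 6, 14] needs 3 colors (χ ≥ 3).
Vertex 11 is adjacent to every vertex of [1, 2, 3, 6, 7, 13, 14, 15, 18], which already need 3 colors among themselves, so 11 needs a new color (χ ≥ 4).
Hence χ(G) ≥ 4 > 3, so no proper 3-coloring exists.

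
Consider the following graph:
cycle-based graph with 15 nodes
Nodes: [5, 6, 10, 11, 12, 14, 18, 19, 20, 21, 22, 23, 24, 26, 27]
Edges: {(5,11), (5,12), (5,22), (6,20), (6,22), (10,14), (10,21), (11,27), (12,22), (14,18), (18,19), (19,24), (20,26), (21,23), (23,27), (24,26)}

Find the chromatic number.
χ(G) = 3

Clique number ω(G) = 3 (lower bound: χ ≥ ω).
The clique on [5, 12, 22] has size 3, forcing χ ≥ 3, and the coloring below uses 3 colors, so χ(G) = 3.
A valid 3-coloring: color 1: [5, 6, 14, 19, 21, 26, 27]; color 2: [10, 11, 18, 20, 22, 23, 24]; color 3: [12].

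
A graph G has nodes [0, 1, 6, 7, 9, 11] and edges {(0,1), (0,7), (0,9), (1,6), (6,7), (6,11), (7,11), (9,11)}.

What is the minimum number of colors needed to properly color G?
χ(G) = 3

Clique number ω(G) = 3 (lower bound: χ ≥ ω).
The clique on [6, 7, 11] has size 3, forcing χ ≥ 3, and the coloring below uses 3 colors, so χ(G) = 3.
A valid 3-coloring: color 1: [0, 11]; color 2: [1, 7, 9]; color 3: [6].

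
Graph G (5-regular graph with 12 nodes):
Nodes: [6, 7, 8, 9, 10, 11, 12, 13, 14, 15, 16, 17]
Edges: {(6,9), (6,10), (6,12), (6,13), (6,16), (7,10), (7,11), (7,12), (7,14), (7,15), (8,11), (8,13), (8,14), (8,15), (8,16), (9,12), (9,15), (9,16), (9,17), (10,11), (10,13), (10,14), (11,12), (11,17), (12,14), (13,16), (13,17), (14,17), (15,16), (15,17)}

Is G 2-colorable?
The clique on vertices [6, 9, 16] has size 3 > 2, so it alone needs 3 colors.

No, G is not 2-colorable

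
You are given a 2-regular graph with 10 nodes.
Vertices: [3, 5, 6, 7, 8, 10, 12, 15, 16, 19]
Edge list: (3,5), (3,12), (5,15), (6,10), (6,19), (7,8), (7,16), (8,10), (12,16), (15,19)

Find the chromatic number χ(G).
Clique number ω(G) = 2 (lower bound: χ ≥ ω).
The graph is bipartite (no odd cycle), so 2 colors suffice: χ(G) = 2.
A valid 2-coloring: color 1: [5, 7, 10, 12, 19]; color 2: [3, 6, 8, 15, 16].

χ(G) = 2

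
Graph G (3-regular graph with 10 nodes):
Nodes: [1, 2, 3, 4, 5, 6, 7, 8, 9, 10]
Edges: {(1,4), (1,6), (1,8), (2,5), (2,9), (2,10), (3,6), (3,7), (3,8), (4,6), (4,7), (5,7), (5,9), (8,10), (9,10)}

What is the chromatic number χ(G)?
Clique number ω(G) = 3 (lower bound: χ ≥ ω).
The clique on [1, 4, 6] has size 3, forcing χ ≥ 3, and the coloring below uses 3 colors, so χ(G) = 3.
A valid 3-coloring: color 1: [3, 4, 5, 10]; color 2: [1, 2, 7]; color 3: [6, 8, 9].

χ(G) = 3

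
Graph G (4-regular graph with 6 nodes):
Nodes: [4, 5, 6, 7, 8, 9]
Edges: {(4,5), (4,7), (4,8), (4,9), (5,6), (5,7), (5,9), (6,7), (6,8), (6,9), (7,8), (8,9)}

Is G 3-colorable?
A valid 3-coloring: color 1: [7, 9]; color 2: [5, 8]; color 3: [4, 6].
(χ(G) = 3 ≤ 3.)

Yes, G is 3-colorable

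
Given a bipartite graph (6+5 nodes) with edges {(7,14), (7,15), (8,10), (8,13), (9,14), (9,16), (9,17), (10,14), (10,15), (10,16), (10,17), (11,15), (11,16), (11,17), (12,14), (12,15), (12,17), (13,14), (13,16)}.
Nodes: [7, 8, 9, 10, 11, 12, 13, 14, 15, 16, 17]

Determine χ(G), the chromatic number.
Clique number ω(G) = 2 (lower bound: χ ≥ ω).
The graph is bipartite (no odd cycle), so 2 colors suffice: χ(G) = 2.
A valid 2-coloring: color 1: [7, 9, 10, 11, 12, 13]; color 2: [8, 14, 15, 16, 17].

χ(G) = 2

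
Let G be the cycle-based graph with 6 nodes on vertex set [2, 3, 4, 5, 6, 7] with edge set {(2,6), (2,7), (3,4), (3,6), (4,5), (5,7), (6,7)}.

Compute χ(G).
χ(G) = 3

Clique number ω(G) = 3 (lower bound: χ ≥ ω).
The clique on [2, 6, 7] has size 3, forcing χ ≥ 3, and the coloring below uses 3 colors, so χ(G) = 3.
A valid 3-coloring: color 1: [3, 7]; color 2: [4, 6]; color 3: [2, 5].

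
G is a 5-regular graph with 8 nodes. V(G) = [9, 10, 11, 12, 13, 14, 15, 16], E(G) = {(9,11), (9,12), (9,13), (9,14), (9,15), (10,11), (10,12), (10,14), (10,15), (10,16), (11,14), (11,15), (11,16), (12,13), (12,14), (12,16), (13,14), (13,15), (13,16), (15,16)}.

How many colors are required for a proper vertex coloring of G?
Clique number ω(G) = 4 (lower bound: χ ≥ ω).
The clique on [10, 11, 15, 16] has size 4, forcing χ ≥ 4, and the coloring below uses 4 colors, so χ(G) = 4.
A valid 4-coloring: color 1: [12, 15]; color 2: [14, 16]; color 3: [11, 13]; color 4: [9, 10].

χ(G) = 4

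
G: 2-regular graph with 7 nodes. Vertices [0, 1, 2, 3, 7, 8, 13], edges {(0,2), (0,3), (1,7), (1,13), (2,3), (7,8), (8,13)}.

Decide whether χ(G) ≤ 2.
The clique on vertices [0, 2, 3] has size 3 > 2, so it alone needs 3 colors.

No, G is not 2-colorable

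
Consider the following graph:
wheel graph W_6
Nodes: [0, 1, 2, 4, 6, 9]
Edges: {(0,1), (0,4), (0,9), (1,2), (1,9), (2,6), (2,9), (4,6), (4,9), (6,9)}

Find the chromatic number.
Clique number ω(G) = 3 (lower bound: χ ≥ ω).
Odd cycle [2, 6, 4, 0, 1] needs 3 colors (χ ≥ 3).
Vertex 9 is adjacent to every vertex of [0, 1, 2, 4, 6], which already need 3 colors among themselves, so 9 needs a new color (χ ≥ 4).
The coloring below uses 4 colors, so χ(G) = 4.
A valid 4-coloring: color 1: [9]; color 2: [0, 2]; color 3: [1, 6]; color 4: [4].

χ(G) = 4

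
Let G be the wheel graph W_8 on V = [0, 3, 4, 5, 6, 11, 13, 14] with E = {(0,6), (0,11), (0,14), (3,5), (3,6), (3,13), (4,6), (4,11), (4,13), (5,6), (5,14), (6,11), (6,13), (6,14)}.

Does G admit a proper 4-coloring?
A valid 4-coloring: color 1: [6]; color 2: [3, 4, 14]; color 3: [0, 5, 13]; color 4: [11].
(χ(G) = 4 ≤ 4.)

Yes, G is 4-colorable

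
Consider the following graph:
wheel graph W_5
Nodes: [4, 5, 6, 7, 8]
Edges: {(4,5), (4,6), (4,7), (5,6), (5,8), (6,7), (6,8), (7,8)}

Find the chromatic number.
χ(G) = 3

Clique number ω(G) = 3 (lower bound: χ ≥ ω).
The clique on [5, 6, 8] has size 3, forcing χ ≥ 3, and the coloring below uses 3 colors, so χ(G) = 3.
A valid 3-coloring: color 1: [6]; color 2: [5, 7]; color 3: [4, 8].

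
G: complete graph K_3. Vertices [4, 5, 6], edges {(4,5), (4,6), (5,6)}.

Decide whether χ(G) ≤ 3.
Yes, G is 3-colorable

A valid 3-coloring: color 1: [6]; color 2: [5]; color 3: [4].
(χ(G) = 3 ≤ 3.)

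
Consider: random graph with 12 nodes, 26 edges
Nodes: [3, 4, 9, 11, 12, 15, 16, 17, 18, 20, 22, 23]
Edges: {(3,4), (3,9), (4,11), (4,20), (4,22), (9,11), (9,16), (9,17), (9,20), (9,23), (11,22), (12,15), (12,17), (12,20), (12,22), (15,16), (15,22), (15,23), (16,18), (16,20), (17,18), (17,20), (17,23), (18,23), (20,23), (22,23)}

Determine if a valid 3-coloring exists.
No, G is not 3-colorable

The clique on vertices [9, 17, 20, 23] has size 4 > 3, so it alone needs 4 colors.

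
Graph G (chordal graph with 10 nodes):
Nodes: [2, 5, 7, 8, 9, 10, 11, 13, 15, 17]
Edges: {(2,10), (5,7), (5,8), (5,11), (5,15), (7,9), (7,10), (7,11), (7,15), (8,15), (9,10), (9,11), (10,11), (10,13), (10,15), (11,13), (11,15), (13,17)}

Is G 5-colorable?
Yes, G is 5-colorable

A valid 5-coloring: color 1: [2, 8, 11, 17]; color 2: [5, 10]; color 3: [7, 13]; color 4: [9, 15].
(χ(G) = 4 ≤ 5.)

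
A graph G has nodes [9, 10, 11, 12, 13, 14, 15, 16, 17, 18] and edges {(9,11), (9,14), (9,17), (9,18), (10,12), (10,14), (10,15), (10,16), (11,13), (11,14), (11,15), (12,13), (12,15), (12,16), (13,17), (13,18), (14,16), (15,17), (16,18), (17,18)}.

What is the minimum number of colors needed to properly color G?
χ(G) = 3

Clique number ω(G) = 3 (lower bound: χ ≥ ω).
The clique on [9, 17, 18] has size 3, forcing χ ≥ 3, and the coloring below uses 3 colors, so χ(G) = 3.
A valid 3-coloring: color 1: [12, 14, 17]; color 2: [9, 13, 15, 16]; color 3: [10, 11, 18].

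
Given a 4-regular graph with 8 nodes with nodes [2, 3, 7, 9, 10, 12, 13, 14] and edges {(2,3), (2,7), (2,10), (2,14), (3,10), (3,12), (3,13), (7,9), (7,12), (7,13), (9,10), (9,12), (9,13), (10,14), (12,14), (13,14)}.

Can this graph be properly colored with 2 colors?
The clique on vertices [7, 9, 12] has size 3 > 2, so it alone needs 3 colors.

No, G is not 2-colorable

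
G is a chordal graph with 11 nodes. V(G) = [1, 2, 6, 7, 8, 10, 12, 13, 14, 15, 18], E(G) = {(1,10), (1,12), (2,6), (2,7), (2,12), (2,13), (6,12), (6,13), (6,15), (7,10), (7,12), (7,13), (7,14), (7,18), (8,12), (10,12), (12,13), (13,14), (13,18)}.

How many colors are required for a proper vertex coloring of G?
Clique number ω(G) = 4 (lower bound: χ ≥ ω).
The clique on [2, 6, 12, 13] has size 4, forcing χ ≥ 4, and the coloring below uses 4 colors, so χ(G) = 4.
A valid 4-coloring: color 1: [12, 14, 15, 18]; color 2: [8, 10, 13]; color 3: [1, 6, 7]; color 4: [2].

χ(G) = 4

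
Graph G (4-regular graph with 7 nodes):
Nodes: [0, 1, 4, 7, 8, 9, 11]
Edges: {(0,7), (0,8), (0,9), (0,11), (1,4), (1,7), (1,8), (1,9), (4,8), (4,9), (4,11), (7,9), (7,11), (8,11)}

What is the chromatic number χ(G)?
Clique number ω(G) = 3 (lower bound: χ ≥ ω).
Suppose a proper 3-coloring c exists. The clique [0, 7, 9] takes 3 distinct colors; by symmetry let c(0) = 1, c(7) = 2, c(9) = 3.
- Vertex 1: neighbors [7, 9] already have colors [2, 3] ⇒ c(1) = 1.
- Vertex 4: neighbors [1, 9] already have colors [1, 3] ⇒ c(4) = 2.
- Vertex 8: neighbors [0, 4] already have colors [1, 2] ⇒ c(8) = 3.
- Vertex 11: neighbors [0, 4, 8] already have colors [1, 2, 3] — all 3 colors blocked. Contradiction.
The forced assignments end in a contradiction, so G has no proper 3-coloring (χ ≥ 4).
The coloring below uses 4 colors, so χ(G) = 4.
A valid 4-coloring: color 1: [7, 8]; color 2: [0, 4]; color 3: [9, 11]; color 4: [1].

χ(G) = 4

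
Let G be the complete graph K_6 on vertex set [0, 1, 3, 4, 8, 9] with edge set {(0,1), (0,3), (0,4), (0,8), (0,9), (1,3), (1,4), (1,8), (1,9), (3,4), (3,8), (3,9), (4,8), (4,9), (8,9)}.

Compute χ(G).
χ(G) = 6

Clique number ω(G) = 6 (lower bound: χ ≥ ω).
The clique on [0, 1, 3, 4, 8, 9] has size 6, forcing χ ≥ 6, and the coloring below uses 6 colors, so χ(G) = 6.
A valid 6-coloring: color 1: [8]; color 2: [1]; color 3: [3]; color 4: [9]; color 5: [0]; color 6: [4].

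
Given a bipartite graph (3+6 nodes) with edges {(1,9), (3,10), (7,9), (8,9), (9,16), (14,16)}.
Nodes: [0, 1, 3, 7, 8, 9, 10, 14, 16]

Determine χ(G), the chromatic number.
Clique number ω(G) = 2 (lower bound: χ ≥ ω).
The graph is bipartite (no odd cycle), so 2 colors suffice: χ(G) = 2.
A valid 2-coloring: color 1: [0, 9, 10, 14]; color 2: [1, 3, 7, 8, 16].

χ(G) = 2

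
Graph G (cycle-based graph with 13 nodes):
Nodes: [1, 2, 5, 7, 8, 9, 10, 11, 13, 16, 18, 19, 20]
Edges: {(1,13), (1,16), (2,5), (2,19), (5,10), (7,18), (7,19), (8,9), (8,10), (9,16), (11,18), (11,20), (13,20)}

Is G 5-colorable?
Yes, G is 5-colorable

A valid 5-coloring: color 1: [1, 2, 7, 9, 10, 20]; color 2: [5, 8, 11, 13, 16, 19]; color 3: [18].
(χ(G) = 3 ≤ 5.)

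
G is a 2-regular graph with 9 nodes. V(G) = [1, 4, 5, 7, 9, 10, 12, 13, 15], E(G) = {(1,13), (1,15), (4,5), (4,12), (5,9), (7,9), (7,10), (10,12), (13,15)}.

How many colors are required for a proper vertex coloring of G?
χ(G) = 3

Clique number ω(G) = 3 (lower bound: χ ≥ ω).
The clique on [1, 13, 15] has size 3, forcing χ ≥ 3, and the coloring below uses 3 colors, so χ(G) = 3.
A valid 3-coloring: color 1: [1, 4, 9, 10]; color 2: [5, 7, 12, 13]; color 3: [15].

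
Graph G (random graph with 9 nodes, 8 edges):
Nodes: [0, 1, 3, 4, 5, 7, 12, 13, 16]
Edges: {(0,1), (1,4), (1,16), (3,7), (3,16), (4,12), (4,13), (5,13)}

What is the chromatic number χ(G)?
Clique number ω(G) = 2 (lower bound: χ ≥ ω).
The graph is bipartite (no odd cycle), so 2 colors suffice: χ(G) = 2.
A valid 2-coloring: color 1: [0, 4, 5, 7, 16]; color 2: [1, 3, 12, 13].

χ(G) = 2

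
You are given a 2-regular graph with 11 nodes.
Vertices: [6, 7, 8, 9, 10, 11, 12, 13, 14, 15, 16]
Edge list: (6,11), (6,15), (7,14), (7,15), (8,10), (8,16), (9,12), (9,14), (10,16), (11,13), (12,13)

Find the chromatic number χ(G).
Clique number ω(G) = 3 (lower bound: χ ≥ ω).
The clique on [8, 10, 16] has size 3, forcing χ ≥ 3, and the coloring below uses 3 colors, so χ(G) = 3.
A valid 3-coloring: color 1: [6, 7, 8, 9, 13]; color 2: [11, 12, 14, 15, 16]; color 3: [10].

χ(G) = 3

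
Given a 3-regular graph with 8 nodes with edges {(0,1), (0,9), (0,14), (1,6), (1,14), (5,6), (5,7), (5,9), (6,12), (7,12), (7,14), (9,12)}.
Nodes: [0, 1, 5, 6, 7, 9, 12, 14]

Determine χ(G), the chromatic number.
χ(G) = 3

Clique number ω(G) = 3 (lower bound: χ ≥ ω).
The clique on [0, 1, 14] has size 3, forcing χ ≥ 3, and the coloring below uses 3 colors, so χ(G) = 3.
A valid 3-coloring: color 1: [1, 7, 9]; color 2: [0, 6]; color 3: [5, 12, 14].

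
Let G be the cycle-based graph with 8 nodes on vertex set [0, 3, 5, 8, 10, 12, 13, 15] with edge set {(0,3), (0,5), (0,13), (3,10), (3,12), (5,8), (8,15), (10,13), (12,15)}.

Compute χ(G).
χ(G) = 2

Clique number ω(G) = 2 (lower bound: χ ≥ ω).
The graph is bipartite (no odd cycle), so 2 colors suffice: χ(G) = 2.
A valid 2-coloring: color 1: [0, 8, 10, 12]; color 2: [3, 5, 13, 15].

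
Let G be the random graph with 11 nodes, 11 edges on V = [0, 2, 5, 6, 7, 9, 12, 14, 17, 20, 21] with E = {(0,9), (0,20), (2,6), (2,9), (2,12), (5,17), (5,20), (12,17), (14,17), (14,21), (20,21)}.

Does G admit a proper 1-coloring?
No, G is not 1-colorable

Edge (0,9) forces its endpoints to differ, so 1 color is not enough.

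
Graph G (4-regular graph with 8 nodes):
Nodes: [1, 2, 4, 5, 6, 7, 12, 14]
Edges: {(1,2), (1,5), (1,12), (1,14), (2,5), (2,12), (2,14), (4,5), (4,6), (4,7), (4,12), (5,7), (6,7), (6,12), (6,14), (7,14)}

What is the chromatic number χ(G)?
χ(G) = 4

Clique number ω(G) = 3 (lower bound: χ ≥ ω).
Suppose a proper 3-coloring c exists. The clique [1, 2, 5] takes 3 distinct colors; by symmetry let c(1) = 1, c(2) = 2, c(5) = 3.
- Vertex 12: neighbors [1, 2] already have colors [1, 2] ⇒ c(12) = 3.
- Vertex 14: neighbors [1, 2] already have colors [1, 2] ⇒ c(14) = 3.
- Vertex 4: neighbors [5] already have colors [3]; try each remaining color.
- Case c(4) = 1:
  - Vertex 6: neighbors [4, 12] already have colors [1, 3] ⇒ c(6) = 2.
  - Vertex 7: neighbors [4, 6, 5] already have colors [1, 2, 3] — all 3 colors blocked. Contradiction.
- Case c(4) = 2:
  - Vertex 6: neighbors [4, 12] already have colors [2, 3] ⇒ c(6) = 1.
  - Vertex 7: neighbors [6, 4, 5] already have colors [1, 2, 3] — all 3 colors blocked. Contradiction.
Every case ends in a contradiction, so G has no proper 3-coloring (χ ≥ 4).
The coloring below uses 4 colors, so χ(G) = 4.
A valid 4-coloring: color 1: [5, 6]; color 2: [2, 4]; color 3: [1, 7]; color 4: [12, 14].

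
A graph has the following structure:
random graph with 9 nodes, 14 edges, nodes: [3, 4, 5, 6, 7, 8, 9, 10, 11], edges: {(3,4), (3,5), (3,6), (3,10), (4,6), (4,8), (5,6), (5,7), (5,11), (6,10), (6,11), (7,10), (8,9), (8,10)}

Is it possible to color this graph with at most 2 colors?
No, G is not 2-colorable

The clique on vertices [5, 6, 11] has size 3 > 2, so it alone needs 3 colors.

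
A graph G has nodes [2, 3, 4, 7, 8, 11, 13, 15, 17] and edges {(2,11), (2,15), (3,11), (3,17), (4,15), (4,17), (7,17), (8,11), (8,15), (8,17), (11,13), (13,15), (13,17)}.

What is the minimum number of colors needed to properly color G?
Clique number ω(G) = 2 (lower bound: χ ≥ ω).
The graph is bipartite (no odd cycle), so 2 colors suffice: χ(G) = 2.
A valid 2-coloring: color 1: [11, 15, 17]; color 2: [2, 3, 4, 7, 8, 13].

χ(G) = 2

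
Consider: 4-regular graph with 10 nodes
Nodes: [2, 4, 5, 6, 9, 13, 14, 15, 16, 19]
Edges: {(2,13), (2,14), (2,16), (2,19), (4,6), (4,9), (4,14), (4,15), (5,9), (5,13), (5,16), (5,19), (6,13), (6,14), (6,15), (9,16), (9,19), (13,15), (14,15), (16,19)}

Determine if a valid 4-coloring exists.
Yes, G is 4-colorable

A valid 4-coloring: color 1: [2, 4, 5]; color 2: [13, 14, 19]; color 3: [6, 16]; color 4: [9, 15].
(χ(G) = 4 ≤ 4.)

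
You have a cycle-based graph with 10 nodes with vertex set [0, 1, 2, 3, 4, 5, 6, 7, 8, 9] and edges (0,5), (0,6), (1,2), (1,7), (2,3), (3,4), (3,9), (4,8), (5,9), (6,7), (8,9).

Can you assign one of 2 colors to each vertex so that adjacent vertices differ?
Yes, G is 2-colorable

A valid 2-coloring: color 1: [1, 3, 5, 6, 8]; color 2: [0, 2, 4, 7, 9].
(χ(G) = 2 ≤ 2.)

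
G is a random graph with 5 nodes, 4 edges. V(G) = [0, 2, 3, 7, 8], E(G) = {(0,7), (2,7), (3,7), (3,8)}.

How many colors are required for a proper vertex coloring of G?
Clique number ω(G) = 2 (lower bound: χ ≥ ω).
The graph is bipartite (no odd cycle), so 2 colors suffice: χ(G) = 2.
A valid 2-coloring: color 1: [7, 8]; color 2: [0, 2, 3].

χ(G) = 2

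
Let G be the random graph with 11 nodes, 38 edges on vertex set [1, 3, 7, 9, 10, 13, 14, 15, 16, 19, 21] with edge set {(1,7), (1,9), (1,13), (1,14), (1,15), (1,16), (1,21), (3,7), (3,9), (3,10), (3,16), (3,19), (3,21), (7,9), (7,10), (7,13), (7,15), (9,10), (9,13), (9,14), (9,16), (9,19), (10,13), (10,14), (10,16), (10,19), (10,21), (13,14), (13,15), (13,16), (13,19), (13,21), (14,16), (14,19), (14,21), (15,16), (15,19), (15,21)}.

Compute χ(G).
Clique number ω(G) = 5 (lower bound: χ ≥ ω).
The clique on [1, 9, 13, 14, 16] has size 5, forcing χ ≥ 5, and the coloring below uses 5 colors, so χ(G) = 5.
A valid 5-coloring: color 1: [3, 13]; color 2: [1, 10]; color 3: [9, 15]; color 4: [7, 16, 19, 21]; color 5: [14].

χ(G) = 5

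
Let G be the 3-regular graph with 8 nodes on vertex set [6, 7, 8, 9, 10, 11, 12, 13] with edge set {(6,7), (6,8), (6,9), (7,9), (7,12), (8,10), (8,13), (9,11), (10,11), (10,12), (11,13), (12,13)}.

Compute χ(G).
Clique number ω(G) = 3 (lower bound: χ ≥ ω).
The clique on [6, 7, 9] has size 3, forcing χ ≥ 3, and the coloring below uses 3 colors, so χ(G) = 3.
A valid 3-coloring: color 1: [6, 11, 12]; color 2: [9, 10, 13]; color 3: [7, 8].

χ(G) = 3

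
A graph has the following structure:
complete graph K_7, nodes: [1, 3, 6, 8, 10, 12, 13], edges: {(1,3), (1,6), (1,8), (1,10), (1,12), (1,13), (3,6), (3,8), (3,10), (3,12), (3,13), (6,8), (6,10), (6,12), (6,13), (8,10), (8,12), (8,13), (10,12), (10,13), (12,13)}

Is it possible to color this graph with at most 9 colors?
A valid 9-coloring: color 1: [12]; color 2: [13]; color 3: [10]; color 4: [3]; color 5: [6]; color 6: [8]; color 7: [1].
(χ(G) = 7 ≤ 9.)

Yes, G is 9-colorable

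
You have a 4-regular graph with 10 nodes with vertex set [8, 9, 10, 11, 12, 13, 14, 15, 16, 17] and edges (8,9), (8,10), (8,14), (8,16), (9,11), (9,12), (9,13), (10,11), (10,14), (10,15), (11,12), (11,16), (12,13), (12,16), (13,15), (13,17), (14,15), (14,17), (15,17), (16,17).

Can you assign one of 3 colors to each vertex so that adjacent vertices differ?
Suppose a proper 3-coloring c exists. The clique [8, 10, 14] takes 3 distinct colors; by symmetry let c(8) = 1, c(10) = 2, c(14) = 3.
- Vertex 15: neighbors [10, 14] already have colors [2, 3] ⇒ c(15) = 1.
- Vertex 17: neighbors [15, 14] already have colors [1, 3] ⇒ c(17) = 2.
- Vertex 13: neighbors [15, 17] already have colors [1, 2] ⇒ c(13) = 3.
- Vertex 9: neighbors [8, 13] already have colors [1, 3] ⇒ c(9) = 2.
- Vertex 12: neighbors [9, 13] already have colors [2, 3] ⇒ c(12) = 1.
- Vertex 11: neighbors [12, 9] already have colors [1, 2] ⇒ c(11) = 3.
- Vertex 16: neighbors [8, 17, 11] already have colors [1, 2, 3] — all 3 colors blocked. Contradiction.
The forced assignments end in a contradiction, so G has no proper 3-coloring (χ ≥ 4).

No, G is not 3-colorable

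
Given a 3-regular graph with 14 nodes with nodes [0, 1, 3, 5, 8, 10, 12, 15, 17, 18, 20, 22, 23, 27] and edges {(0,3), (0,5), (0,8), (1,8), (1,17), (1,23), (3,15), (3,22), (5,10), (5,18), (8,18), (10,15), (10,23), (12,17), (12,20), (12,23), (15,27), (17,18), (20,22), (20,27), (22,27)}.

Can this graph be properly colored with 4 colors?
Yes, G is 4-colorable

A valid 4-coloring: color 1: [5, 8, 15, 17, 20, 23]; color 2: [1, 3, 10, 12, 18, 27]; color 3: [0, 22].
(χ(G) = 3 ≤ 4.)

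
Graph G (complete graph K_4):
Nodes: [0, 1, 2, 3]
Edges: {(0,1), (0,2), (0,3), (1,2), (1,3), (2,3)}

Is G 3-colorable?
No, G is not 3-colorable

The clique on vertices [0, 1, 2, 3] has size 4 > 3, so it alone needs 4 colors.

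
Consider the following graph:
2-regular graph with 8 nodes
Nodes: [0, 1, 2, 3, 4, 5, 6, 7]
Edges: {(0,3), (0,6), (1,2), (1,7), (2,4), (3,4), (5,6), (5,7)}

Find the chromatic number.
Clique number ω(G) = 2 (lower bound: χ ≥ ω).
The graph is bipartite (no odd cycle), so 2 colors suffice: χ(G) = 2.
A valid 2-coloring: color 1: [0, 1, 4, 5]; color 2: [2, 3, 6, 7].

χ(G) = 2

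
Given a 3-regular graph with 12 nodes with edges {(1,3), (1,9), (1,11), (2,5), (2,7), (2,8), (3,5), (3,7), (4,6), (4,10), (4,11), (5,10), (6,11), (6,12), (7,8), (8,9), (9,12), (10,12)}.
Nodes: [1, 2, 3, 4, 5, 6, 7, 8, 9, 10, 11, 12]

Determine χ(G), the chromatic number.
χ(G) = 3

Clique number ω(G) = 3 (lower bound: χ ≥ ω).
The clique on [2, 7, 8] has size 3, forcing χ ≥ 3, and the coloring below uses 3 colors, so χ(G) = 3.
A valid 3-coloring: color 1: [5, 8, 11, 12]; color 2: [1, 6, 7, 10]; color 3: [2, 3, 4, 9].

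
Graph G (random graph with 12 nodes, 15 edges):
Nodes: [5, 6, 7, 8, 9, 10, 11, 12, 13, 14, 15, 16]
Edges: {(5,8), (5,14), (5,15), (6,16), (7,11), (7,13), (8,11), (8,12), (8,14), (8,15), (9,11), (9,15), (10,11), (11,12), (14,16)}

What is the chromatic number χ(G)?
Clique number ω(G) = 3 (lower bound: χ ≥ ω).
The clique on [8, 11, 12] has size 3, forcing χ ≥ 3, and the coloring below uses 3 colors, so χ(G) = 3.
A valid 3-coloring: color 1: [7, 8, 9, 10, 16]; color 2: [6, 11, 13, 14, 15]; color 3: [5, 12].

χ(G) = 3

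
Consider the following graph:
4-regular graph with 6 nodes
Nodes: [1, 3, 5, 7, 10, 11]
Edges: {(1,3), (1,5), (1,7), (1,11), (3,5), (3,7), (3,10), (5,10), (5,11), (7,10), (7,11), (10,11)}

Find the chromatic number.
χ(G) = 3

Clique number ω(G) = 3 (lower bound: χ ≥ ω).
The clique on [1, 5, 11] has size 3, forcing χ ≥ 3, and the coloring below uses 3 colors, so χ(G) = 3.
A valid 3-coloring: color 1: [5, 7]; color 2: [1, 10]; color 3: [3, 11].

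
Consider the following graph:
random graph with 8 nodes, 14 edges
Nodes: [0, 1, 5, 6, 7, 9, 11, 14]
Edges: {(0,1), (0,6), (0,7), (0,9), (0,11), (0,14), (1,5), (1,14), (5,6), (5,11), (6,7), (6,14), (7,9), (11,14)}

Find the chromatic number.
Clique number ω(G) = 3 (lower bound: χ ≥ ω).
The clique on [0, 7, 9] has size 3, forcing χ ≥ 3, and the coloring below uses 3 colors, so χ(G) = 3.
A valid 3-coloring: color 1: [0, 5]; color 2: [1, 6, 9, 11]; color 3: [7, 14].

χ(G) = 3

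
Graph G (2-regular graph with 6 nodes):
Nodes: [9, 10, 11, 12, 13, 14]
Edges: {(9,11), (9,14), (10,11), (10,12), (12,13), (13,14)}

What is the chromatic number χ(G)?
χ(G) = 2

Clique number ω(G) = 2 (lower bound: χ ≥ ω).
The graph is bipartite (no odd cycle), so 2 colors suffice: χ(G) = 2.
A valid 2-coloring: color 1: [9, 10, 13]; color 2: [11, 12, 14].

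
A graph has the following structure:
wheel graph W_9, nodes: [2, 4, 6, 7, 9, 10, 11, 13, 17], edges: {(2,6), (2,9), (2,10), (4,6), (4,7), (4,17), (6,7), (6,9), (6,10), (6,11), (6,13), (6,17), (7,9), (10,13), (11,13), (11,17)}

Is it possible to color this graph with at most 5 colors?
Yes, G is 5-colorable

A valid 5-coloring: color 1: [6]; color 2: [4, 9, 10, 11]; color 3: [2, 7, 13, 17].
(χ(G) = 3 ≤ 5.)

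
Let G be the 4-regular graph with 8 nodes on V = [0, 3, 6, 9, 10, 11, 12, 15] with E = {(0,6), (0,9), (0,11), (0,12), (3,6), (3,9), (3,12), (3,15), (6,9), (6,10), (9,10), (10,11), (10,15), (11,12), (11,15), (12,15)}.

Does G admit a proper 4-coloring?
Yes, G is 4-colorable

A valid 4-coloring: color 1: [9, 12]; color 2: [0, 3, 10]; color 3: [6, 15]; color 4: [11].
(χ(G) = 4 ≤ 4.)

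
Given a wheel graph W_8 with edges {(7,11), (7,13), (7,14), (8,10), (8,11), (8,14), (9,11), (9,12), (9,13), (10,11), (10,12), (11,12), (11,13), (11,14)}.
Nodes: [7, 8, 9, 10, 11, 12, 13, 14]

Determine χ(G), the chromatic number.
Clique number ω(G) = 3 (lower bound: χ ≥ ω).
Odd cycle [8, 10, 12, 9, 13, 7, 14] needs 3 colors (χ ≥ 3).
Vertex 11 is adjacent to every vertex of [7, 8, 9, 10, 12, 13, 14], which already need 3 colors among themselves, so 11 needs a new color (χ ≥ 4).
The coloring below uses 4 colors, so χ(G) = 4.
A valid 4-coloring: color 1: [11]; color 2: [7, 8, 12]; color 3: [9, 10, 14]; color 4: [13].

χ(G) = 4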